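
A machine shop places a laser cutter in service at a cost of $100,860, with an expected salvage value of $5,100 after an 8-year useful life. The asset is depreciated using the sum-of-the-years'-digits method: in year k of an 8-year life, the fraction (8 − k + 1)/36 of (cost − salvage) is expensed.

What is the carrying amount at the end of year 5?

Depreciable base = $100,860 − $5,100 = $95,760.
Sum of the years' digits = 8+7+6+5+4+3+2+1 = 36.
Year 1: $95,760 × 8/36 = $21,280. Book value $79,580.
Year 2: $95,760 × 7/36 = $18,620. Book value $60,960.
Year 3: $95,760 × 6/36 = $15,960. Book value $45,000.
Year 4: $95,760 × 5/36 = $13,300. Book value $31,700.
Year 5: $95,760 × 4/36 = $10,640. Book value $21,060.

$21,060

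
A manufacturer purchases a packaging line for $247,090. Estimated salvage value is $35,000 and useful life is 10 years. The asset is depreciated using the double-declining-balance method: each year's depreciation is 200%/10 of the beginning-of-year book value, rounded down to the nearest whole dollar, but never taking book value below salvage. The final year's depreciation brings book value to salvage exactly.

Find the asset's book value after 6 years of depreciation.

$64,775

Depreciable base = $247,090 − $35,000 = $212,090.
Year 1: ⌊$247,090 × 200%/10⌋ = $49,418. Book value $197,672.
Year 2: ⌊$197,672 × 200%/10⌋ = $39,534. Book value $158,138.
Year 3: ⌊$158,138 × 200%/10⌋ = $31,627. Book value $126,511.
Year 4: ⌊$126,511 × 200%/10⌋ = $25,302. Book value $101,209.
Year 5: ⌊$101,209 × 200%/10⌋ = $20,241. Book value $80,968.
Year 6: ⌊$80,968 × 200%/10⌋ = $16,193. Book value $64,775.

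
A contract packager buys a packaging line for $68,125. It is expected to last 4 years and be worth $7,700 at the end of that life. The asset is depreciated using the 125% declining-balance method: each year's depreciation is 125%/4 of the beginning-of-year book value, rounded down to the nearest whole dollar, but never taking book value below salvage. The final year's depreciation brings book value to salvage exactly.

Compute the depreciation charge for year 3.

Depreciable base = $68,125 − $7,700 = $60,425.
Year 1: ⌊$68,125 × 125%/4⌋ = $21,289. Book value $46,836.
Year 2: ⌊$46,836 × 125%/4⌋ = $14,636. Book value $32,200.
Year 3: ⌊$32,200 × 125%/4⌋ = $10,062. Book value $22,138.

$10,062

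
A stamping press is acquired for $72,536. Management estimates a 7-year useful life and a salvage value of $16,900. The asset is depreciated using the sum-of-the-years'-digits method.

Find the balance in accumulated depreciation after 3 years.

Depreciable base = $72,536 − $16,900 = $55,636.
Sum of the years' digits = 7+6+5+4+3+2+1 = 28.
Year 1: $55,636 × 7/28 = $13,909. Book value $58,627.
Year 2: $55,636 × 6/28 = $11,922. Book value $46,705.
Year 3: $55,636 × 5/28 = $9,935. Book value $36,770.
Accumulated through year 3 = $72,536 − $36,770 = $35,766.

$35,766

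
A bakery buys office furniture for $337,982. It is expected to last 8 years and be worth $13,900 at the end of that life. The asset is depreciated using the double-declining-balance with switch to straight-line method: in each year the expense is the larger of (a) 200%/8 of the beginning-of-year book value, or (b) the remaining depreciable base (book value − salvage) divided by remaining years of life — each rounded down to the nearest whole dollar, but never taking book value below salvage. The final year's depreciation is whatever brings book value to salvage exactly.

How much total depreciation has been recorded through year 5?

$257,776

Depreciable base = $337,982 − $13,900 = $324,082.
Year 1: DB = ⌊$337,982 × 200%/8⌋ = $84,495; SL = ⌊$324,082/8⌋ = $40,510 → take DB $84,495. Book value $253,487.
Year 2: DB = ⌊$253,487 × 200%/8⌋ = $63,371; SL = ⌊$239,587/7⌋ = $34,226 → take DB $63,371. Book value $190,116.
Year 3: DB = ⌊$190,116 × 200%/8⌋ = $47,529; SL = ⌊$176,216/6⌋ = $29,369 → take DB $47,529. Book value $142,587.
Year 4: DB = ⌊$142,587 × 200%/8⌋ = $35,646; SL = ⌊$128,687/5⌋ = $25,737 → take DB $35,646. Book value $106,941.
Year 5: DB = ⌊$106,941 × 200%/8⌋ = $26,735; SL = ⌊$93,041/4⌋ = $23,260 → take DB $26,735. Book value $80,206.
Accumulated through year 5 = $337,982 − $80,206 = $257,776.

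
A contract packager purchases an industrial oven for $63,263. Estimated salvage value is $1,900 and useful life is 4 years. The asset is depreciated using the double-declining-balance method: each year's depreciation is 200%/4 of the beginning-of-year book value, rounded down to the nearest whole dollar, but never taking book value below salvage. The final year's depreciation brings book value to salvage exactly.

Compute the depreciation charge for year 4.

Depreciable base = $63,263 − $1,900 = $61,363.
Year 1: ⌊$63,263 × 200%/4⌋ = $31,631. Book value $31,632.
Year 2: ⌊$31,632 × 200%/4⌋ = $15,816. Book value $15,816.
Year 3: ⌊$15,816 × 200%/4⌋ = $7,908. Book value $7,908.
Year 4 (final): $7,908 − $1,900 = $6,008. Book value $1,900.

$6,008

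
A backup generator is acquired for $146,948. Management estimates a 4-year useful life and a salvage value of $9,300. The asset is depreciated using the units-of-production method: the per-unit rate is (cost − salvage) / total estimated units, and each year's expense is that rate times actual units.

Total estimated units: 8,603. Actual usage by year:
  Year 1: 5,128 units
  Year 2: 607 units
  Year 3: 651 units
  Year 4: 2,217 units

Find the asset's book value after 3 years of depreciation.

Depreciable base = $146,948 − $9,300 = $137,648.
Rate = $137,648 / 8,603 units = $16 per unit.
Year 1: 5,128 × $16 = $82,048. Book value $64,900.
Year 2: 607 × $16 = $9,712. Book value $55,188.
Year 3: 651 × $16 = $10,416. Book value $44,772.

$44,772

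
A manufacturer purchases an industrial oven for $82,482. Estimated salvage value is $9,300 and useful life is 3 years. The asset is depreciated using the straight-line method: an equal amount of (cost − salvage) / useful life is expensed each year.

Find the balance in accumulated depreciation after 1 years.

Depreciable base = $82,482 − $9,300 = $73,182.
Annual expense = $73,182 / 3 = $24,394.
End of year 1: book value $58,088.
Accumulated through year 1 = $82,482 − $58,088 = $24,394.

$24,394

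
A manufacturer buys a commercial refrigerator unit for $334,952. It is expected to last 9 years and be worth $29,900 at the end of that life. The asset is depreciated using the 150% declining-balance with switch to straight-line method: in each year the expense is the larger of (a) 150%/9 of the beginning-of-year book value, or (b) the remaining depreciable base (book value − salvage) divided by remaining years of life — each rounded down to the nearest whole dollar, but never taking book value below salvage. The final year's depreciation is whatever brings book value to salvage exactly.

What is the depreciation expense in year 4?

$32,306

Depreciable base = $334,952 − $29,900 = $305,052.
Year 1: DB = ⌊$334,952 × 150%/9⌋ = $55,825; SL = ⌊$305,052/9⌋ = $33,894 → take DB $55,825. Book value $279,127.
Year 2: DB = ⌊$279,127 × 150%/9⌋ = $46,521; SL = ⌊$249,227/8⌋ = $31,153 → take DB $46,521. Book value $232,606.
Year 3: DB = ⌊$232,606 × 150%/9⌋ = $38,767; SL = ⌊$202,706/7⌋ = $28,958 → take DB $38,767. Book value $193,839.
Year 4: DB = ⌊$193,839 × 150%/9⌋ = $32,306; SL = ⌊$163,939/6⌋ = $27,323 → take DB $32,306. Book value $161,533.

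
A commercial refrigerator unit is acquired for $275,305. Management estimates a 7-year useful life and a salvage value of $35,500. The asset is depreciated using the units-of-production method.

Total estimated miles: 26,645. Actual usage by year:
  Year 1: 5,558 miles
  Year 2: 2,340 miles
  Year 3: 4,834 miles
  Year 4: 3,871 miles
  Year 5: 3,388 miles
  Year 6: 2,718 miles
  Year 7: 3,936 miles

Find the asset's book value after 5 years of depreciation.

Depreciable base = $275,305 − $35,500 = $239,805.
Rate = $239,805 / 26,645 miles = $9 per mile.
Year 1: 5,558 × $9 = $50,022. Book value $225,283.
Year 2: 2,340 × $9 = $21,060. Book value $204,223.
Year 3: 4,834 × $9 = $43,506. Book value $160,717.
Year 4: 3,871 × $9 = $34,839. Book value $125,878.
Year 5: 3,388 × $9 = $30,492. Book value $95,386.

$95,386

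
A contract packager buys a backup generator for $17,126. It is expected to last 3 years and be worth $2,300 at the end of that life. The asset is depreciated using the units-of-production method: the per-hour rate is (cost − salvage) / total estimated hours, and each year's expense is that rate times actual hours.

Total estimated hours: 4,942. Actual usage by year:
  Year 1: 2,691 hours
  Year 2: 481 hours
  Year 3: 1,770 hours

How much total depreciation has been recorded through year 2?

$9,516

Depreciable base = $17,126 − $2,300 = $14,826.
Rate = $14,826 / 4,942 hours = $3 per hour.
Year 1: 2,691 × $3 = $8,073. Book value $9,053.
Year 2: 481 × $3 = $1,443. Book value $7,610.
Accumulated through year 2 = $17,126 − $7,610 = $9,516.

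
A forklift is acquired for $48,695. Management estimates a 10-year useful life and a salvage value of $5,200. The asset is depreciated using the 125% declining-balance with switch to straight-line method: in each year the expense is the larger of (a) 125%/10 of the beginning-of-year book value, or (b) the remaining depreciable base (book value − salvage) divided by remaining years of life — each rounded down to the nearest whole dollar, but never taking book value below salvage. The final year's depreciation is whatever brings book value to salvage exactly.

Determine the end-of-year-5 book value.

$24,655

Depreciable base = $48,695 − $5,200 = $43,495.
Year 1: DB = ⌊$48,695 × 125%/10⌋ = $6,086; SL = ⌊$43,495/10⌋ = $4,349 → take DB $6,086. Book value $42,609.
Year 2: DB = ⌊$42,609 × 125%/10⌋ = $5,326; SL = ⌊$37,409/9⌋ = $4,156 → take DB $5,326. Book value $37,283.
Year 3: DB = ⌊$37,283 × 125%/10⌋ = $4,660; SL = ⌊$32,083/8⌋ = $4,010 → take DB $4,660. Book value $32,623.
Year 4: DB = ⌊$32,623 × 125%/10⌋ = $4,077; SL = ⌊$27,423/7⌋ = $3,917 → take DB $4,077. Book value $28,546.
Year 5: DB = ⌊$28,546 × 125%/10⌋ = $3,568; SL = ⌊$23,346/6⌋ = $3,891 → take SL $3,891. Book value $24,655.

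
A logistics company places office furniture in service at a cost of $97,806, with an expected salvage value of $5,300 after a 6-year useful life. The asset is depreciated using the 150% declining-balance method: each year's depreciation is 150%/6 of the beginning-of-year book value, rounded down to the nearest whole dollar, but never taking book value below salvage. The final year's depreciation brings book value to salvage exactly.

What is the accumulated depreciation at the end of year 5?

$74,595

Depreciable base = $97,806 − $5,300 = $92,506.
Year 1: ⌊$97,806 × 150%/6⌋ = $24,451. Book value $73,355.
Year 2: ⌊$73,355 × 150%/6⌋ = $18,338. Book value $55,017.
Year 3: ⌊$55,017 × 150%/6⌋ = $13,754. Book value $41,263.
Year 4: ⌊$41,263 × 150%/6⌋ = $10,315. Book value $30,948.
Year 5: ⌊$30,948 × 150%/6⌋ = $7,737. Book value $23,211.
Accumulated through year 5 = $97,806 − $23,211 = $74,595.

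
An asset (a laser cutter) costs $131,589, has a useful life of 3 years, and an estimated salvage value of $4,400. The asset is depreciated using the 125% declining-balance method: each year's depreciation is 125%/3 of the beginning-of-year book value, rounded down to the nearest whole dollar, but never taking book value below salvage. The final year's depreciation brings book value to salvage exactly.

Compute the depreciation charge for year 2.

$31,983

Depreciable base = $131,589 − $4,400 = $127,189.
Year 1: ⌊$131,589 × 125%/3⌋ = $54,828. Book value $76,761.
Year 2: ⌊$76,761 × 125%/3⌋ = $31,983. Book value $44,778.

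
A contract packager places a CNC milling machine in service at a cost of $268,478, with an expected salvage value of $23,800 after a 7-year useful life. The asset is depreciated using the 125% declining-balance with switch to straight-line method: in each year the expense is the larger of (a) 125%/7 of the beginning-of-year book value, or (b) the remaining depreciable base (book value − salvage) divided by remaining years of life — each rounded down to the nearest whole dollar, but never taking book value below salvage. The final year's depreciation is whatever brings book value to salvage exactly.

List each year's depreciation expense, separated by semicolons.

Depreciable base = $268,478 − $23,800 = $244,678.
Year 1: DB = ⌊$268,478 × 125%/7⌋ = $47,942; SL = ⌊$244,678/7⌋ = $34,954 → take DB $47,942. Book value $220,536.
Year 2: DB = ⌊$220,536 × 125%/7⌋ = $39,381; SL = ⌊$196,736/6⌋ = $32,789 → take DB $39,381. Book value $181,155.
Year 3: DB = ⌊$181,155 × 125%/7⌋ = $32,349; SL = ⌊$157,355/5⌋ = $31,471 → take DB $32,349. Book value $148,806.
Year 4: DB = ⌊$148,806 × 125%/7⌋ = $26,572; SL = ⌊$125,006/4⌋ = $31,251 → take SL $31,251. Book value $117,555.
Year 5: DB = ⌊$117,555 × 125%/7⌋ = $20,991; SL = ⌊$93,755/3⌋ = $31,251 → take SL $31,251. Book value $86,304.
Year 6: DB = ⌊$86,304 × 125%/7⌋ = $15,411; SL = ⌊$62,504/2⌋ = $31,252 → take SL $31,252. Book value $55,052.
Year 7 (final): $55,052 − $23,800 = $31,252. Book value $23,800.

$47,942; $39,381; $32,349; $31,251; $31,251; $31,252; $31,252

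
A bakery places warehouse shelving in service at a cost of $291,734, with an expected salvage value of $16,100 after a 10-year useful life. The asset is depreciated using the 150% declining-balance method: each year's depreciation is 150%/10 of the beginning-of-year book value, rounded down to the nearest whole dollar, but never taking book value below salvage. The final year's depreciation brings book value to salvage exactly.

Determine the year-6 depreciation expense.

Depreciable base = $291,734 − $16,100 = $275,634.
Year 1: ⌊$291,734 × 150%/10⌋ = $43,760. Book value $247,974.
Year 2: ⌊$247,974 × 150%/10⌋ = $37,196. Book value $210,778.
Year 3: ⌊$210,778 × 150%/10⌋ = $31,616. Book value $179,162.
Year 4: ⌊$179,162 × 150%/10⌋ = $26,874. Book value $152,288.
Year 5: ⌊$152,288 × 150%/10⌋ = $22,843. Book value $129,445.
Year 6: ⌊$129,445 × 150%/10⌋ = $19,416. Book value $110,029.

$19,416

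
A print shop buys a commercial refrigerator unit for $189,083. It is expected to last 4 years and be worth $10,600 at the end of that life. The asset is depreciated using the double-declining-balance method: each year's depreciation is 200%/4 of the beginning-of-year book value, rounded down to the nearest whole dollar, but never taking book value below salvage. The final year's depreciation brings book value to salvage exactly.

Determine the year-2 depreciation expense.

$47,271

Depreciable base = $189,083 − $10,600 = $178,483.
Year 1: ⌊$189,083 × 200%/4⌋ = $94,541. Book value $94,542.
Year 2: ⌊$94,542 × 200%/4⌋ = $47,271. Book value $47,271.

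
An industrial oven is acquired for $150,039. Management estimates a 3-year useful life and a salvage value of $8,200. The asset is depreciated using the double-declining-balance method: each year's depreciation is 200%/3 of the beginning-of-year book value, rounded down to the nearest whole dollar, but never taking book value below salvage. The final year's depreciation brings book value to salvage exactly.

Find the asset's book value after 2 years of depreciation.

$16,671

Depreciable base = $150,039 − $8,200 = $141,839.
Year 1: ⌊$150,039 × 200%/3⌋ = $100,026. Book value $50,013.
Year 2: ⌊$50,013 × 200%/3⌋ = $33,342. Book value $16,671.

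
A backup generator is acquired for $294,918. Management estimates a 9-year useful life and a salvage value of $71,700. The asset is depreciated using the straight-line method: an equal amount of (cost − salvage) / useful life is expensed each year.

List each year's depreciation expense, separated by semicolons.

Depreciable base = $294,918 − $71,700 = $223,218.
Annual expense = $223,218 / 9 = $24,802.
End of year 1: book value $270,116.
End of year 2: book value $245,314.
End of year 3: book value $220,512.
End of year 4: book value $195,710.
End of year 5: book value $170,908.
End of year 6: book value $146,106.
End of year 7: book value $121,304.
End of year 8: book value $96,502.
End of year 9: book value $71,700.

$24,802; $24,802; $24,802; $24,802; $24,802; $24,802; $24,802; $24,802; $24,802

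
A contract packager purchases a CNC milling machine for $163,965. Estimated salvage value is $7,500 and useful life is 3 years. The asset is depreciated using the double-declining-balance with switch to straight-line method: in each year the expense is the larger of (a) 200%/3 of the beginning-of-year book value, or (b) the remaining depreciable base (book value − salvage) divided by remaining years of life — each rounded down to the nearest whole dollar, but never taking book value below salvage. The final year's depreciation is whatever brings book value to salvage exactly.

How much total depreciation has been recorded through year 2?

Depreciable base = $163,965 − $7,500 = $156,465.
Year 1: DB = ⌊$163,965 × 200%/3⌋ = $109,310; SL = ⌊$156,465/3⌋ = $52,155 → take DB $109,310. Book value $54,655.
Year 2: DB = ⌊$54,655 × 200%/3⌋ = $36,436; SL = ⌊$47,155/2⌋ = $23,577 → take DB $36,436. Book value $18,219.
Accumulated through year 2 = $163,965 − $18,219 = $145,746.

$145,746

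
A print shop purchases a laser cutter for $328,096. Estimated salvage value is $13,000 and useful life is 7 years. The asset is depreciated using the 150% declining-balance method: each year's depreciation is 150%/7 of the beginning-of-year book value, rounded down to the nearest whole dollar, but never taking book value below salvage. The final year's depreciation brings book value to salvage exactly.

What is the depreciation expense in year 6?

Depreciable base = $328,096 − $13,000 = $315,096.
Year 1: ⌊$328,096 × 150%/7⌋ = $70,306. Book value $257,790.
Year 2: ⌊$257,790 × 150%/7⌋ = $55,240. Book value $202,550.
Year 3: ⌊$202,550 × 150%/7⌋ = $43,403. Book value $159,147.
Year 4: ⌊$159,147 × 150%/7⌋ = $34,102. Book value $125,045.
Year 5: ⌊$125,045 × 150%/7⌋ = $26,795. Book value $98,250.
Year 6: ⌊$98,250 × 150%/7⌋ = $21,053. Book value $77,197.

$21,053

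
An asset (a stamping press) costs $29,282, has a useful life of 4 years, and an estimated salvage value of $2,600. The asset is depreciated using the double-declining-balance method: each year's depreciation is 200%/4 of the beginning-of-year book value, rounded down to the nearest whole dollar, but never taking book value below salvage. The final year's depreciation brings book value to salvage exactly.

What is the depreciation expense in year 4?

Depreciable base = $29,282 − $2,600 = $26,682.
Year 1: ⌊$29,282 × 200%/4⌋ = $14,641. Book value $14,641.
Year 2: ⌊$14,641 × 200%/4⌋ = $7,320. Book value $7,321.
Year 3: ⌊$7,321 × 200%/4⌋ = $3,660. Book value $3,661.
Year 4 (final): $3,661 − $2,600 = $1,061. Book value $2,600.

$1,061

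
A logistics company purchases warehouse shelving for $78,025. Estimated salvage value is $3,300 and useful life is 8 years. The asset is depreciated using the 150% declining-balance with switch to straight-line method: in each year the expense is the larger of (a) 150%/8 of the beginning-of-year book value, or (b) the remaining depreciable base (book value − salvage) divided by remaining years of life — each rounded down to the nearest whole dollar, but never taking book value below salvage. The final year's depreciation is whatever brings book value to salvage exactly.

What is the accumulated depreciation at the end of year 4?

$44,020

Depreciable base = $78,025 − $3,300 = $74,725.
Year 1: DB = ⌊$78,025 × 150%/8⌋ = $14,629; SL = ⌊$74,725/8⌋ = $9,340 → take DB $14,629. Book value $63,396.
Year 2: DB = ⌊$63,396 × 150%/8⌋ = $11,886; SL = ⌊$60,096/7⌋ = $8,585 → take DB $11,886. Book value $51,510.
Year 3: DB = ⌊$51,510 × 150%/8⌋ = $9,658; SL = ⌊$48,210/6⌋ = $8,035 → take DB $9,658. Book value $41,852.
Year 4: DB = ⌊$41,852 × 150%/8⌋ = $7,847; SL = ⌊$38,552/5⌋ = $7,710 → take DB $7,847. Book value $34,005.
Accumulated through year 4 = $78,025 − $34,005 = $44,020.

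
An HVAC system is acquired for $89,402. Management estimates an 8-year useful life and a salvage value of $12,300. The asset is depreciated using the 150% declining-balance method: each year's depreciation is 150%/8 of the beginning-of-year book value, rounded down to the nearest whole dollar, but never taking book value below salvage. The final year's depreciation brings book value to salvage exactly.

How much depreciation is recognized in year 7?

Depreciable base = $89,402 − $12,300 = $77,102.
Year 1: ⌊$89,402 × 150%/8⌋ = $16,762. Book value $72,640.
Year 2: ⌊$72,640 × 150%/8⌋ = $13,620. Book value $59,020.
Year 3: ⌊$59,020 × 150%/8⌋ = $11,066. Book value $47,954.
Year 4: ⌊$47,954 × 150%/8⌋ = $8,991. Book value $38,963.
Year 5: ⌊$38,963 × 150%/8⌋ = $7,305. Book value $31,658.
Year 6: ⌊$31,658 × 150%/8⌋ = $5,935. Book value $25,723.
Year 7: ⌊$25,723 × 150%/8⌋ = $4,823. Book value $20,900.

$4,823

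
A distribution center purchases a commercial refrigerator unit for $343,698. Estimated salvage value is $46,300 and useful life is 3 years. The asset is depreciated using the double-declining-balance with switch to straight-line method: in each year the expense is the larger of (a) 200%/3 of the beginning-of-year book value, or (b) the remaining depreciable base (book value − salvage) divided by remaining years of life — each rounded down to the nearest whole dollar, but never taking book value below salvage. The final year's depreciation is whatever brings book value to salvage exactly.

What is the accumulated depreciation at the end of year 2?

$297,398

Depreciable base = $343,698 − $46,300 = $297,398.
Year 1: DB = ⌊$343,698 × 200%/3⌋ = $229,132; SL = ⌊$297,398/3⌋ = $99,132 → take DB $229,132. Book value $114,566.
Year 2: DB = ⌊$114,566 × 200%/3⌋ = $76,377; SL = ⌊$68,266/2⌋ = $34,133 → take DB $76,377, capped at $68,266. Book value $46,300.
Accumulated through year 2 = $343,698 − $46,300 = $297,398.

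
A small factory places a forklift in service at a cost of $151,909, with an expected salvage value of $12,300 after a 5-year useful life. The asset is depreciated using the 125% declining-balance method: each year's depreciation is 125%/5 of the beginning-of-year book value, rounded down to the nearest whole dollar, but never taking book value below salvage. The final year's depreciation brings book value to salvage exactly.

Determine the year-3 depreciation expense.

$21,362

Depreciable base = $151,909 − $12,300 = $139,609.
Year 1: ⌊$151,909 × 125%/5⌋ = $37,977. Book value $113,932.
Year 2: ⌊$113,932 × 125%/5⌋ = $28,483. Book value $85,449.
Year 3: ⌊$85,449 × 125%/5⌋ = $21,362. Book value $64,087.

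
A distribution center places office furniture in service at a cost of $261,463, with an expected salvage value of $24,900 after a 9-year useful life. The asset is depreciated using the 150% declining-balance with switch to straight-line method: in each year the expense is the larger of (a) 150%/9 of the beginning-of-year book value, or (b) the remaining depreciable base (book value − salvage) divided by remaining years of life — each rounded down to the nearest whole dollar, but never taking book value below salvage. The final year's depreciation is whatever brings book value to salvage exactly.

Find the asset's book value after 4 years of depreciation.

$126,092

Depreciable base = $261,463 − $24,900 = $236,563.
Year 1: DB = ⌊$261,463 × 150%/9⌋ = $43,577; SL = ⌊$236,563/9⌋ = $26,284 → take DB $43,577. Book value $217,886.
Year 2: DB = ⌊$217,886 × 150%/9⌋ = $36,314; SL = ⌊$192,986/8⌋ = $24,123 → take DB $36,314. Book value $181,572.
Year 3: DB = ⌊$181,572 × 150%/9⌋ = $30,262; SL = ⌊$156,672/7⌋ = $22,381 → take DB $30,262. Book value $151,310.
Year 4: DB = ⌊$151,310 × 150%/9⌋ = $25,218; SL = ⌊$126,410/6⌋ = $21,068 → take DB $25,218. Book value $126,092.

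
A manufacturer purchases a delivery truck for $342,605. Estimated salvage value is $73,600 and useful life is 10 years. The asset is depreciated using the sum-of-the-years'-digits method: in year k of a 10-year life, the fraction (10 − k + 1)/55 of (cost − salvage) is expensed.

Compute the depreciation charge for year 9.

$9,782

Depreciable base = $342,605 − $73,600 = $269,005.
Sum of the years' digits = 10+9+8+7+6+5+4+3+2+1 = 55.
Year 1: $269,005 × 10/55 = $48,910. Book value $293,695.
Year 2: $269,005 × 9/55 = $44,019. Book value $249,676.
Year 3: $269,005 × 8/55 = $39,128. Book value $210,548.
Year 4: $269,005 × 7/55 = $34,237. Book value $176,311.
Year 5: $269,005 × 6/55 = $29,346. Book value $146,965.
Year 6: $269,005 × 5/55 = $24,455. Book value $122,510.
Year 7: $269,005 × 4/55 = $19,564. Book value $102,946.
Year 8: $269,005 × 3/55 = $14,673. Book value $88,273.
Year 9: $269,005 × 2/55 = $9,782. Book value $78,491.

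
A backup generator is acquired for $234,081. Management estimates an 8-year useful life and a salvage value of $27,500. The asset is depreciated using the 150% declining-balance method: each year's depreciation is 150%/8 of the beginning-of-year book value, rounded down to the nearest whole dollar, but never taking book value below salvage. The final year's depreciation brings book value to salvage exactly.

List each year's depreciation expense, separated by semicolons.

$43,890; $35,660; $28,974; $23,541; $19,128; $15,541; $12,627; $27,220

Depreciable base = $234,081 − $27,500 = $206,581.
Year 1: ⌊$234,081 × 150%/8⌋ = $43,890. Book value $190,191.
Year 2: ⌊$190,191 × 150%/8⌋ = $35,660. Book value $154,531.
Year 3: ⌊$154,531 × 150%/8⌋ = $28,974. Book value $125,557.
Year 4: ⌊$125,557 × 150%/8⌋ = $23,541. Book value $102,016.
Year 5: ⌊$102,016 × 150%/8⌋ = $19,128. Book value $82,888.
Year 6: ⌊$82,888 × 150%/8⌋ = $15,541. Book value $67,347.
Year 7: ⌊$67,347 × 150%/8⌋ = $12,627. Book value $54,720.
Year 8 (final): $54,720 − $27,500 = $27,220. Book value $27,500.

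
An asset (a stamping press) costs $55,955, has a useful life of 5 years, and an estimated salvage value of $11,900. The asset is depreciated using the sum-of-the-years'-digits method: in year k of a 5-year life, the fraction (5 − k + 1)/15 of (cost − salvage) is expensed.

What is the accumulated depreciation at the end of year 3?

$35,244

Depreciable base = $55,955 − $11,900 = $44,055.
Sum of the years' digits = 5+4+3+2+1 = 15.
Year 1: $44,055 × 5/15 = $14,685. Book value $41,270.
Year 2: $44,055 × 4/15 = $11,748. Book value $29,522.
Year 3: $44,055 × 3/15 = $8,811. Book value $20,711.
Accumulated through year 3 = $55,955 − $20,711 = $35,244.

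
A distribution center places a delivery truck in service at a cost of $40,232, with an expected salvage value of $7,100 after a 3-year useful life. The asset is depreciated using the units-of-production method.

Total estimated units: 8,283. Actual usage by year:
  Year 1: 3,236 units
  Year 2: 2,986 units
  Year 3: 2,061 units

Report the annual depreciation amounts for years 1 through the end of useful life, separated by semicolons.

$12,944; $11,944; $8,244

Depreciable base = $40,232 − $7,100 = $33,132.
Rate = $33,132 / 8,283 units = $4 per unit.
Year 1: 3,236 × $4 = $12,944. Book value $27,288.
Year 2: 2,986 × $4 = $11,944. Book value $15,344.
Year 3: 2,061 × $4 = $8,244. Book value $7,100.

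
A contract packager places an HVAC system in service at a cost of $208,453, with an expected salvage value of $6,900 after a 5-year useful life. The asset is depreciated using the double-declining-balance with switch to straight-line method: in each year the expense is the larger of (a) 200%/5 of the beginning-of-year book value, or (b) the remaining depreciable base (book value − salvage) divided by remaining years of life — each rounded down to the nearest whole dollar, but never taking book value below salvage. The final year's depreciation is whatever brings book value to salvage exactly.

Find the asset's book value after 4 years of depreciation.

Depreciable base = $208,453 − $6,900 = $201,553.
Year 1: DB = ⌊$208,453 × 200%/5⌋ = $83,381; SL = ⌊$201,553/5⌋ = $40,310 → take DB $83,381. Book value $125,072.
Year 2: DB = ⌊$125,072 × 200%/5⌋ = $50,028; SL = ⌊$118,172/4⌋ = $29,543 → take DB $50,028. Book value $75,044.
Year 3: DB = ⌊$75,044 × 200%/5⌋ = $30,017; SL = ⌊$68,144/3⌋ = $22,714 → take DB $30,017. Book value $45,027.
Year 4: DB = ⌊$45,027 × 200%/5⌋ = $18,010; SL = ⌊$38,127/2⌋ = $19,063 → take SL $19,063. Book value $25,964.

$25,964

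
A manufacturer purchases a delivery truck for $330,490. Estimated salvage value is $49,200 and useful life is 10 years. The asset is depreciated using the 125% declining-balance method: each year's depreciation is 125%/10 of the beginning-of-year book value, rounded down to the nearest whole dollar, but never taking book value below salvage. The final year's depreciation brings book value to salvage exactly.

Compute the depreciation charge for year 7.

$18,540

Depreciable base = $330,490 − $49,200 = $281,290.
Year 1: ⌊$330,490 × 125%/10⌋ = $41,311. Book value $289,179.
Year 2: ⌊$289,179 × 125%/10⌋ = $36,147. Book value $253,032.
Year 3: ⌊$253,032 × 125%/10⌋ = $31,629. Book value $221,403.
Year 4: ⌊$221,403 × 125%/10⌋ = $27,675. Book value $193,728.
Year 5: ⌊$193,728 × 125%/10⌋ = $24,216. Book value $169,512.
Year 6: ⌊$169,512 × 125%/10⌋ = $21,189. Book value $148,323.
Year 7: ⌊$148,323 × 125%/10⌋ = $18,540. Book value $129,783.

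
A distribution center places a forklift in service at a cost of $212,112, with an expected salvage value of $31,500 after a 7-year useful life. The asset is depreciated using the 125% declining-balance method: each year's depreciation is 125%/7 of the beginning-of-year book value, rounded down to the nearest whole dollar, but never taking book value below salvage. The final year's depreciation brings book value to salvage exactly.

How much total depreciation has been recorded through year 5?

$132,785

Depreciable base = $212,112 − $31,500 = $180,612.
Year 1: ⌊$212,112 × 125%/7⌋ = $37,877. Book value $174,235.
Year 2: ⌊$174,235 × 125%/7⌋ = $31,113. Book value $143,122.
Year 3: ⌊$143,122 × 125%/7⌋ = $25,557. Book value $117,565.
Year 4: ⌊$117,565 × 125%/7⌋ = $20,993. Book value $96,572.
Year 5: ⌊$96,572 × 125%/7⌋ = $17,245. Book value $79,327.
Accumulated through year 5 = $212,112 − $79,327 = $132,785.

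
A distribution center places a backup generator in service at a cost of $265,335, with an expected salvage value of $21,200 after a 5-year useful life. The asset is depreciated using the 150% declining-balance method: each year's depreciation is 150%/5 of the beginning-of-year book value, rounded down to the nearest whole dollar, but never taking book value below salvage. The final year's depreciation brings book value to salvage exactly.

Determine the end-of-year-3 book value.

Depreciable base = $265,335 − $21,200 = $244,135.
Year 1: ⌊$265,335 × 150%/5⌋ = $79,600. Book value $185,735.
Year 2: ⌊$185,735 × 150%/5⌋ = $55,720. Book value $130,015.
Year 3: ⌊$130,015 × 150%/5⌋ = $39,004. Book value $91,011.

$91,011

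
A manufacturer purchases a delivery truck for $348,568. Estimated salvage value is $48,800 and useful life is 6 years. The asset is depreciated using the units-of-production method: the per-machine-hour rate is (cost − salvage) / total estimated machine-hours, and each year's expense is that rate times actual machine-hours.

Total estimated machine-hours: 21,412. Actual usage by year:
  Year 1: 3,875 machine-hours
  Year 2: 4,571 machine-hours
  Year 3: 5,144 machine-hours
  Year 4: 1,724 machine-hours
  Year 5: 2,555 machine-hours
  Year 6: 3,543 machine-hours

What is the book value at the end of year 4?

Depreciable base = $348,568 − $48,800 = $299,768.
Rate = $299,768 / 21,412 machine-hours = $14 per machine-hour.
Year 1: 3,875 × $14 = $54,250. Book value $294,318.
Year 2: 4,571 × $14 = $63,994. Book value $230,324.
Year 3: 5,144 × $14 = $72,016. Book value $158,308.
Year 4: 1,724 × $14 = $24,136. Book value $134,172.

$134,172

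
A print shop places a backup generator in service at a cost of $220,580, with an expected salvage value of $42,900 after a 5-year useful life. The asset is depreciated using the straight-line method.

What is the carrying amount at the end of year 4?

Depreciable base = $220,580 − $42,900 = $177,680.
Annual expense = $177,680 / 5 = $35,536.
End of year 1: book value $185,044.
End of year 2: book value $149,508.
End of year 3: book value $113,972.
End of year 4: book value $78,436.

$78,436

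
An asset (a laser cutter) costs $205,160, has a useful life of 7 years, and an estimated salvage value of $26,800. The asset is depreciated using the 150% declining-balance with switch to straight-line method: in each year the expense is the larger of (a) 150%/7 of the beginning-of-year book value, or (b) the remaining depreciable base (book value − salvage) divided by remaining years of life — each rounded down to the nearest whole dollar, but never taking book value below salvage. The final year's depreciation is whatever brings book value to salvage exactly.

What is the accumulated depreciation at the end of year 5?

Depreciable base = $205,160 − $26,800 = $178,360.
Year 1: DB = ⌊$205,160 × 150%/7⌋ = $43,962; SL = ⌊$178,360/7⌋ = $25,480 → take DB $43,962. Book value $161,198.
Year 2: DB = ⌊$161,198 × 150%/7⌋ = $34,542; SL = ⌊$134,398/6⌋ = $22,399 → take DB $34,542. Book value $126,656.
Year 3: DB = ⌊$126,656 × 150%/7⌋ = $27,140; SL = ⌊$99,856/5⌋ = $19,971 → take DB $27,140. Book value $99,516.
Year 4: DB = ⌊$99,516 × 150%/7⌋ = $21,324; SL = ⌊$72,716/4⌋ = $18,179 → take DB $21,324. Book value $78,192.
Year 5: DB = ⌊$78,192 × 150%/7⌋ = $16,755; SL = ⌊$51,392/3⌋ = $17,130 → take SL $17,130. Book value $61,062.
Accumulated through year 5 = $205,160 − $61,062 = $144,098.

$144,098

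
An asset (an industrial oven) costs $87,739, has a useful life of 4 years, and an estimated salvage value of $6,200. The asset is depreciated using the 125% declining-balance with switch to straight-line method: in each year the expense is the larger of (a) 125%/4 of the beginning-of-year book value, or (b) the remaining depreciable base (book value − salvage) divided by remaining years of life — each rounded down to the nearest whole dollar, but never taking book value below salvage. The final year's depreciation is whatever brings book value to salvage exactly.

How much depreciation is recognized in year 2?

$18,850

Depreciable base = $87,739 − $6,200 = $81,539.
Year 1: DB = ⌊$87,739 × 125%/4⌋ = $27,418; SL = ⌊$81,539/4⌋ = $20,384 → take DB $27,418. Book value $60,321.
Year 2: DB = ⌊$60,321 × 125%/4⌋ = $18,850; SL = ⌊$54,121/3⌋ = $18,040 → take DB $18,850. Book value $41,471.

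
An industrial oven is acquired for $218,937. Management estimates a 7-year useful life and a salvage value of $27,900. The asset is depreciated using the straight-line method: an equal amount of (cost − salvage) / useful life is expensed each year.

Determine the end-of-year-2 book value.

Depreciable base = $218,937 − $27,900 = $191,037.
Annual expense = $191,037 / 7 = $27,291.
End of year 1: book value $191,646.
End of year 2: book value $164,355.

$164,355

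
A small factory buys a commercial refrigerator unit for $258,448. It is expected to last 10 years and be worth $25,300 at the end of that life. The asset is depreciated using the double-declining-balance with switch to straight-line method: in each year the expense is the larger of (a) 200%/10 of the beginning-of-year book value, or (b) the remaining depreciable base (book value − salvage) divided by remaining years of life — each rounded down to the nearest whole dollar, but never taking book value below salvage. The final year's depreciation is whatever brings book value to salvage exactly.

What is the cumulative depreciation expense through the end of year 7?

$204,246

Depreciable base = $258,448 − $25,300 = $233,148.
Year 1: DB = ⌊$258,448 × 200%/10⌋ = $51,689; SL = ⌊$233,148/10⌋ = $23,314 → take DB $51,689. Book value $206,759.
Year 2: DB = ⌊$206,759 × 200%/10⌋ = $41,351; SL = ⌊$181,459/9⌋ = $20,162 → take DB $41,351. Book value $165,408.
Year 3: DB = ⌊$165,408 × 200%/10⌋ = $33,081; SL = ⌊$140,108/8⌋ = $17,513 → take DB $33,081. Book value $132,327.
Year 4: DB = ⌊$132,327 × 200%/10⌋ = $26,465; SL = ⌊$107,027/7⌋ = $15,289 → take DB $26,465. Book value $105,862.
Year 5: DB = ⌊$105,862 × 200%/10⌋ = $21,172; SL = ⌊$80,562/6⌋ = $13,427 → take DB $21,172. Book value $84,690.
Year 6: DB = ⌊$84,690 × 200%/10⌋ = $16,938; SL = ⌊$59,390/5⌋ = $11,878 → take DB $16,938. Book value $67,752.
Year 7: DB = ⌊$67,752 × 200%/10⌋ = $13,550; SL = ⌊$42,452/4⌋ = $10,613 → take DB $13,550. Book value $54,202.
Accumulated through year 7 = $258,448 − $54,202 = $204,246.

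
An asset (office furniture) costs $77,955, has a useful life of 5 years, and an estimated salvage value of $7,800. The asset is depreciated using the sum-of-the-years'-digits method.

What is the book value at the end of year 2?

$35,862

Depreciable base = $77,955 − $7,800 = $70,155.
Sum of the years' digits = 5+4+3+2+1 = 15.
Year 1: $70,155 × 5/15 = $23,385. Book value $54,570.
Year 2: $70,155 × 4/15 = $18,708. Book value $35,862.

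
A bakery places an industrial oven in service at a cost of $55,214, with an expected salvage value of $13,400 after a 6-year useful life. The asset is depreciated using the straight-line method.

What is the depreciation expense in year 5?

Depreciable base = $55,214 − $13,400 = $41,814.
Annual expense = $41,814 / 6 = $6,969.

$6,969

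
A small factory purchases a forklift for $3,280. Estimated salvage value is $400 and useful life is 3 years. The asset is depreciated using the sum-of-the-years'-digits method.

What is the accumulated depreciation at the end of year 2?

$2,400

Depreciable base = $3,280 − $400 = $2,880.
Sum of the years' digits = 3+2+1 = 6.
Year 1: $2,880 × 3/6 = $1,440. Book value $1,840.
Year 2: $2,880 × 2/6 = $960. Book value $880.
Accumulated through year 2 = $3,280 − $880 = $2,400.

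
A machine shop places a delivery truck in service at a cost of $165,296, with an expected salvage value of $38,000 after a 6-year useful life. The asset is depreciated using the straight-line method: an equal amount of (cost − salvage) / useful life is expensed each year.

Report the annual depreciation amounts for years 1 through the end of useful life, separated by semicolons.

$21,216; $21,216; $21,216; $21,216; $21,216; $21,216

Depreciable base = $165,296 − $38,000 = $127,296.
Annual expense = $127,296 / 6 = $21,216.
End of year 1: book value $144,080.
End of year 2: book value $122,864.
End of year 3: book value $101,648.
End of year 4: book value $80,432.
End of year 5: book value $59,216.
End of year 6: book value $38,000.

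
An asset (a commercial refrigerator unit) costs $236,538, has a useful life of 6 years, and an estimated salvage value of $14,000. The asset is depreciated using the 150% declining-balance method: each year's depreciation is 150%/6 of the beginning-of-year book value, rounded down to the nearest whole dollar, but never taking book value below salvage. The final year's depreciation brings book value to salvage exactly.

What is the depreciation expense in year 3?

Depreciable base = $236,538 − $14,000 = $222,538.
Year 1: ⌊$236,538 × 150%/6⌋ = $59,134. Book value $177,404.
Year 2: ⌊$177,404 × 150%/6⌋ = $44,351. Book value $133,053.
Year 3: ⌊$133,053 × 150%/6⌋ = $33,263. Book value $99,790.

$33,263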